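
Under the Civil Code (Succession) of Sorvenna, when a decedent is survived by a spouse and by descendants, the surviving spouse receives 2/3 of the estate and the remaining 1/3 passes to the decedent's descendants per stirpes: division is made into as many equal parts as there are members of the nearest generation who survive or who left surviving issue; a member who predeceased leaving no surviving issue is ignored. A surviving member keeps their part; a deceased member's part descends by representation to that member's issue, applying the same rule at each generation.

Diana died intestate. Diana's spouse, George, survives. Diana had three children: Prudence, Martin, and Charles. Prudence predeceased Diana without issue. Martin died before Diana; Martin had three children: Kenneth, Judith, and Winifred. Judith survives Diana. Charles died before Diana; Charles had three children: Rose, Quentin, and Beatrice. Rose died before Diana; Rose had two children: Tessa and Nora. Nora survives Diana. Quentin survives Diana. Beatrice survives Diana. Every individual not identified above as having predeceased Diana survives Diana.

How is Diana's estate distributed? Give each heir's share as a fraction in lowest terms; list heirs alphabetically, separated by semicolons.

George, as surviving spouse, takes 2/3.
The remaining 1/3 passes to Diana's descendants per stirpes.
Prudence left no surviving issue, so that branch lapses and is disregarded.
The 1/3 is divided into 2 equal shares of 1/6 among Martin, Charles.
Martin predeceased; the 1/6 allotted to Martin's branch passes to Martin's issue by representation.
The 1/6 is divided into 3 equal shares of 1/18 among Kenneth, Judith, Winifred.
Kenneth is living and takes 1/18.
Judith is living and takes 1/18.
Winifred is living and takes 1/18.
Charles predeceased; the 1/6 allotted to Charles's branch passes to Charles's issue by representation.
The 1/6 is divided into 3 equal shares of 1/18 among Rose, Quentin, Beatrice.
Rose predeceased; the 1/18 allotted to Rose's branch passes to Rose's issue by representation.
The 1/18 is divided into 2 equal shares of 1/36 among Tessa, Nora.
Tessa is living and takes 1/36.
Nora is living and takes 1/36.
Quentin is living and takes 1/18.
Beatrice is living and takes 1/18.

Beatrice 1/18; George 2/3; Judith 1/18; Kenneth 1/18; Nora 1/36; Quentin 1/18; Tessa 1/36; Winifred 1/18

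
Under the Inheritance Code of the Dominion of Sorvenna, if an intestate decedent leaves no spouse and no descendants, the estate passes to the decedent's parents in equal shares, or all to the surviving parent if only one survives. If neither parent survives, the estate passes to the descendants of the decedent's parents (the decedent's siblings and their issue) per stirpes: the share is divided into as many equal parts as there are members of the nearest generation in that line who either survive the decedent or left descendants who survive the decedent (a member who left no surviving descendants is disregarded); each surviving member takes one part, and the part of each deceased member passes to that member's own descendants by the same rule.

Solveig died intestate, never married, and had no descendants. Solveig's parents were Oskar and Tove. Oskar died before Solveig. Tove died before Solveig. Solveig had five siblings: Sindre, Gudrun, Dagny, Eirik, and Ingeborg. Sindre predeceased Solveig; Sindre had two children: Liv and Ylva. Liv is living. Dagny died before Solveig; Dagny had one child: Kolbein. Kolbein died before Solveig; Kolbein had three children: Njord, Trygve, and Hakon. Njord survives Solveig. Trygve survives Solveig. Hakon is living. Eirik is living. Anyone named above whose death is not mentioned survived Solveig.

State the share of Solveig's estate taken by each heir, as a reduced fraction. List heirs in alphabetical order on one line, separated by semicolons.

Neither parent survives and there are no descendants, so the estate passes to Solveig's siblings and their issue per stirpes.
The estate is divided into 5 equal shares of 1/5 among Sindre, Gudrun, Dagny, Eirik, Ingeborg.
Sindre predeceased; the 1/5 allotted to Sindre's branch passes to Sindre's issue by representation.
The 1/5 is divided into 2 equal shares of 1/10 among Liv, Ylva.
Liv is living and takes 1/10.
Ylva is living and takes 1/10.
Gudrun is living and takes 1/5.
Dagny predeceased; the 1/5 allotted to Dagny's branch passes to Dagny's issue by representation.
Kolbein's line is the sole branch at this level, so the full 1/5 passes to Kolbein's issue by representation.
The 1/5 is divided into 3 equal shares of 1/15 among Njord, Trygve, Hakon.
Njord is living and takes 1/15.
Trygve is living and takes 1/15.
Hakon is living and takes 1/15.
Eirik is living and takes 1/5.
Ingeborg is living and takes 1/5.

Eirik 1/5; Gudrun 1/5; Hakon 1/15; Ingeborg 1/5; Liv 1/10; Njord 1/15; Trygve 1/15; Ylva 1/10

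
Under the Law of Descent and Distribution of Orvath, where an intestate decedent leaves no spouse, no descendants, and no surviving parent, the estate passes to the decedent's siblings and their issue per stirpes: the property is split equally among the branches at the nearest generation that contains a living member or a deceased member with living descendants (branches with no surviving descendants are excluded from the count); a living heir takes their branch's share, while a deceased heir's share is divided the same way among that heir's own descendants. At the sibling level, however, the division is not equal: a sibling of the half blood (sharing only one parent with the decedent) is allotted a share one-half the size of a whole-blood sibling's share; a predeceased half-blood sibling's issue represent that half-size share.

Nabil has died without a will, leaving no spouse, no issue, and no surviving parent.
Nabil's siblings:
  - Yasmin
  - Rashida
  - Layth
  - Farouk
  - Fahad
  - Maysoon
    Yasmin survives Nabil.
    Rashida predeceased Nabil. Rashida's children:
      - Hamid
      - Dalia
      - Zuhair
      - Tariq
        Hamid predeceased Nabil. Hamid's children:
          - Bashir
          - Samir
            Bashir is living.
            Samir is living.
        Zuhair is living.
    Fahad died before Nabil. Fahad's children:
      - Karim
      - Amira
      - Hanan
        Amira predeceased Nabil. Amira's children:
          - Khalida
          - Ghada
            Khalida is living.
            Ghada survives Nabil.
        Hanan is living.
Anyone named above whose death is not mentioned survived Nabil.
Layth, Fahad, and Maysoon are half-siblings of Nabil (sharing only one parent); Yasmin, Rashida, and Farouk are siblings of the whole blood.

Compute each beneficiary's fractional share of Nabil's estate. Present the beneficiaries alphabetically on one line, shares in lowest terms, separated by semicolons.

Bashir 1/36; Dalia 1/18; Farouk 2/9; Ghada 1/54; Hanan 1/27; Karim 1/27; Khalida 1/54; Layth 1/9; Maysoon 1/9; Samir 1/36; Tariq 1/18; Yasmin 2/9; Zuhair 1/18

No spouse, descendants, or parent survives, so the estate passes to Nabil's siblings per stirpes.
Half-blood siblings count for one-half the weight of whole-blood siblings at the initial division.
Dividing 1 in proportion to weights (total weight 9/2): Yasmin (weight 1) → 2/9; Rashida (weight 1) → 2/9; Layth (weight 1/2) → 1/9; Farouk (weight 1) → 2/9; Fahad (weight 1/2) → 1/9; Maysoon (weight 1/2) → 1/9.
Yasmin is living and takes 2/9.
Rashida predeceased; the 2/9 allotted to Rashida's branch passes to Rashida's issue by representation.
The 2/9 is divided into 4 equal shares of 1/18 among Hamid, Dalia, Zuhair, Tariq.
Hamid predeceased; the 1/18 allotted to Hamid's branch passes to Hamid's issue by representation.
The 1/18 is divided into 2 equal shares of 1/36 among Bashir, Samir.
Bashir is living and takes 1/36.
Samir is living and takes 1/36.
Dalia is living and takes 1/18.
Zuhair is living and takes 1/18.
Tariq is living and takes 1/18.
Layth is living and takes 1/9.
Farouk is living and takes 2/9.
Fahad predeceased; the 1/9 allotted to Fahad's branch passes to Fahad's issue by representation.
The 1/9 is divided into 3 equal shares of 1/27 among Karim, Amira, Hanan.
Karim is living and takes 1/27.
Amira predeceased; the 1/27 allotted to Amira's branch passes to Amira's issue by representation.
The 1/27 is divided into 2 equal shares of 1/54 among Khalida, Ghada.
Khalida is living and takes 1/54.
Ghada is living and takes 1/54.
Hanan is living and takes 1/27.
Maysoon is living and takes 1/9.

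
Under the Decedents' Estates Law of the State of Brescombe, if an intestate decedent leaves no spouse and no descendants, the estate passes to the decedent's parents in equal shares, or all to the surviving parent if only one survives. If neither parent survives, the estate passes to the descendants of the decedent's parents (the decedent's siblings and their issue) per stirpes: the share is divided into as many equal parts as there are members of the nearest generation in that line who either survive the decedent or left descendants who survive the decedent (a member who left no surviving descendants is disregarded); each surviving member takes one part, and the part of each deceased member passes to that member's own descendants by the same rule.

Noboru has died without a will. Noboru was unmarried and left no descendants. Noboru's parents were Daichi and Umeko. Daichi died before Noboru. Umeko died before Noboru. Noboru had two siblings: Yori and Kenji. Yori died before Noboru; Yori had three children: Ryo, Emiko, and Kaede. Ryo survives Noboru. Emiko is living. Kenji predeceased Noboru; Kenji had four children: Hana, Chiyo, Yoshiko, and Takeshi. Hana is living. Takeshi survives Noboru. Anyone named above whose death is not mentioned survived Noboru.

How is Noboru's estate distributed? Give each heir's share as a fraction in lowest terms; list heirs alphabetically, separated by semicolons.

Neither parent survives and there are no descendants, so the estate passes to Noboru's siblings and their issue per stirpes.
The estate is divided into 2 equal shares of 1/2 among Yori, Kenji.
Yori predeceased; the 1/2 allotted to Yori's branch passes to Yori's issue by representation.
The 1/2 is divided into 3 equal shares of 1/6 among Ryo, Emiko, Kaede.
Ryo is living and takes 1/6.
Emiko is living and takes 1/6.
Kaede is living and takes 1/6.
Kenji predeceased; the 1/2 allotted to Kenji's branch passes to Kenji's issue by representation.
The 1/2 is divided into 4 equal shares of 1/8 among Hana, Chiyo, Yoshiko, Takeshi.
Hana is living and takes 1/8.
Chiyo is living and takes 1/8.
Yoshiko is living and takes 1/8.
Takeshi is living and takes 1/8.

Chiyo 1/8; Emiko 1/6; Hana 1/8; Kaede 1/6; Ryo 1/6; Takeshi 1/8; Yoshiko 1/8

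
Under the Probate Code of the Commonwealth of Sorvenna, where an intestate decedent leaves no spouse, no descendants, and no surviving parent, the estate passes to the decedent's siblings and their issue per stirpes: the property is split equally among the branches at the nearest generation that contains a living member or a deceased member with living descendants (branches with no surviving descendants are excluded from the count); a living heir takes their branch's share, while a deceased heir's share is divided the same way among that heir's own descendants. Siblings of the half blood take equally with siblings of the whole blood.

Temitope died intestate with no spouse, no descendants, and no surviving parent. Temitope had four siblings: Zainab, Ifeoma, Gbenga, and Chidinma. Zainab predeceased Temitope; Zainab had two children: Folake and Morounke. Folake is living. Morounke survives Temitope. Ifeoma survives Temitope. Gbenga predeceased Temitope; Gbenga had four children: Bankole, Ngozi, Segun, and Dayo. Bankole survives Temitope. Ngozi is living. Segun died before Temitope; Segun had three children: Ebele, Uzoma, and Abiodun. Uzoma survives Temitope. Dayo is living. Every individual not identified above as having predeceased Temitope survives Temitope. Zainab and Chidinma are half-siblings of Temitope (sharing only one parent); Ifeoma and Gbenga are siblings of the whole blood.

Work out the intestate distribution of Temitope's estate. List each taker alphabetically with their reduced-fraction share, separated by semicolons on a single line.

No spouse, descendants, or parent survives, so the estate passes to Temitope's siblings per stirpes.
Half-blood and whole-blood siblings take equally under the stated rule.
The estate is divided into 4 equal shares of 1/4 among Zainab, Ifeoma, Gbenga, Chidinma.
Zainab predeceased; the 1/4 allotted to Zainab's branch passes to Zainab's issue by representation.
The 1/4 is divided into 2 equal shares of 1/8 among Folake, Morounke.
Folake is living and takes 1/8.
Morounke is living and takes 1/8.
Ifeoma is living and takes 1/4.
Gbenga predeceased; the 1/4 allotted to Gbenga's branch passes to Gbenga's issue by representation.
The 1/4 is divided into 4 equal shares of 1/16 among Bankole, Ngozi, Segun, Dayo.
Bankole is living and takes 1/16.
Ngozi is living and takes 1/16.
Segun predeceased; the 1/16 allotted to Segun's branch passes to Segun's issue by representation.
The 1/16 is divided into 3 equal shares of 1/48 among Ebele, Uzoma, Abiodun.
Ebele is living and takes 1/48.
Uzoma is living and takes 1/48.
Abiodun is living and takes 1/48.
Dayo is living and takes 1/16.
Chidinma is living and takes 1/4.

Abiodun 1/48; Bankole 1/16; Chidinma 1/4; Dayo 1/16; Ebele 1/48; Folake 1/8; Ifeoma 1/4; Morounke 1/8; Ngozi 1/16; Uzoma 1/48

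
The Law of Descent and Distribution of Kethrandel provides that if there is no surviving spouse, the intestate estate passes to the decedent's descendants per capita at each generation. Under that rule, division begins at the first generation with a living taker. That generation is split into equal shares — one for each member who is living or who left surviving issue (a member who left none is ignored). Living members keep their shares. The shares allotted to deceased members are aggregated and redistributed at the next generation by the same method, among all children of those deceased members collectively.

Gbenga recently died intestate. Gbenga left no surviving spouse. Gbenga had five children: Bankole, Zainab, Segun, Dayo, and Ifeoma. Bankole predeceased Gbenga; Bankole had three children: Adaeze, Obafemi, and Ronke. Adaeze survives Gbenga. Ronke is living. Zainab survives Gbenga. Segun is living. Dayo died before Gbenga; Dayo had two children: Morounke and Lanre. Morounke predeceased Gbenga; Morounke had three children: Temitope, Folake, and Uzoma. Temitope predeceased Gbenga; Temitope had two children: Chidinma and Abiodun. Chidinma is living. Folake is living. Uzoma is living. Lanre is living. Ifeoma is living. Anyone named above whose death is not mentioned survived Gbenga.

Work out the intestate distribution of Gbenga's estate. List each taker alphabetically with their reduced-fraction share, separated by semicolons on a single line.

There is no surviving spouse, so the entire estate passes to Gbenga's descendants per capita at each generation.
At generation 1 (Bankole, Zainab, Segun, Dayo, Ifeoma) there are 5 shares of (1)/5 = 1/5 each.
Living: Zainab, Segun, and Ifeoma — each takes 1/5.
Deceased: Bankole and Dayo. Their combined 2/5 is pooled and carried to generation 2.
At generation 2 (Adaeze, Obafemi, Ronke, Morounke, Lanre) there are 5 shares of (2/5)/5 = 2/25 each.
Living: Adaeze, Obafemi, Ronke, and Lanre — each takes 2/25.
Deceased: Morounke. That 2/25 share is carried to generation 3.
At generation 3 (Temitope, Folake, Uzoma) there are 3 shares of (2/25)/3 = 2/75 each.
Living: Folake and Uzoma — each takes 2/75.
Deceased: Temitope. That 2/75 share is carried to generation 4.
At generation 4 (Chidinma, Abiodun) there are 2 shares of (2/75)/2 = 1/75 each.
Living: Chidinma and Abiodun — each takes 1/75.

Abiodun 1/75; Adaeze 2/25; Chidinma 1/75; Folake 2/75; Ifeoma 1/5; Lanre 2/25; Obafemi 2/25; Ronke 2/25; Segun 1/5; Uzoma 2/75; Zainab 1/5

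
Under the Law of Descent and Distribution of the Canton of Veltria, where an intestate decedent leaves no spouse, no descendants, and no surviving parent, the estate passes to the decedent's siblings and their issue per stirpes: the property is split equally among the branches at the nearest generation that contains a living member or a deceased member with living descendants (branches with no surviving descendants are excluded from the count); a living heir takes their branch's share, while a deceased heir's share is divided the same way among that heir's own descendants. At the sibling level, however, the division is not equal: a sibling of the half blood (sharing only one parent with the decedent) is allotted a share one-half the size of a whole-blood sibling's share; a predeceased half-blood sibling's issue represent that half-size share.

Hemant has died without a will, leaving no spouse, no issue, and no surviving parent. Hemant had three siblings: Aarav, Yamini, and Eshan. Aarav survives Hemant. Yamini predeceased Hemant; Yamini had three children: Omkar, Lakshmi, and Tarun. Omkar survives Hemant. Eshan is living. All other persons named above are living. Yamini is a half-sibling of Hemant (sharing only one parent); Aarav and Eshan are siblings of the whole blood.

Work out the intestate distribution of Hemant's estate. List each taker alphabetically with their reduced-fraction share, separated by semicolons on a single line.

Aarav 2/5; Eshan 2/5; Lakshmi 1/15; Omkar 1/15; Tarun 1/15

No spouse, descendants, or parent survives, so the estate passes to Hemant's siblings per stirpes.
Half-blood siblings count for one-half the weight of whole-blood siblings at the initial division.
Dividing 1 in proportion to weights (total weight 5/2): Aarav (weight 1) → 2/5; Yamini (weight 1/2) → 1/5; Eshan (weight 1) → 2/5.
Aarav is living and takes 2/5.
Yamini predeceased; the 1/5 allotted to Yamini's branch passes to Yamini's issue by representation.
The 1/5 is divided into 3 equal shares of 1/15 among Omkar, Lakshmi, Tarun.
Omkar is living and takes 1/15.
Lakshmi is living and takes 1/15.
Tarun is living and takes 1/15.
Eshan is living and takes 2/5.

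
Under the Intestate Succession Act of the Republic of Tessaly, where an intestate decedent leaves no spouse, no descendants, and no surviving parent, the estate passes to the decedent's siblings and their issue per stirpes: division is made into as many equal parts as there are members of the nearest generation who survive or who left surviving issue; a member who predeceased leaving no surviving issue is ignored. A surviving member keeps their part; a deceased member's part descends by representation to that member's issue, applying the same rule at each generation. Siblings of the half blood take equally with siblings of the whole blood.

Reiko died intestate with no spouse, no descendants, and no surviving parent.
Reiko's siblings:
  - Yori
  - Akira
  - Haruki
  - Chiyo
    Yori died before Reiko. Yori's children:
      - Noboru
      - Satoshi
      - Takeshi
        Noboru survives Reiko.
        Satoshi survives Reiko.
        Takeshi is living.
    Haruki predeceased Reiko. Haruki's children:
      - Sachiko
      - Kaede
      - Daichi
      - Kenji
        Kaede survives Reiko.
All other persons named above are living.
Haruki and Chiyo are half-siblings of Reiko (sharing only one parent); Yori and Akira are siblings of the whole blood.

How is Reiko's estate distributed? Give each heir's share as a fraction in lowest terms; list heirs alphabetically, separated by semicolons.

No spouse, descendants, or parent survives, so the estate passes to Reiko's siblings per stirpes.
Half-blood and whole-blood siblings take equally under the stated rule.
The estate is divided into 4 equal shares of 1/4 among Yori, Akira, Haruki, Chiyo.
Yori predeceased; the 1/4 allotted to Yori's branch passes to Yori's issue by representation.
The 1/4 is divided into 3 equal shares of 1/12 among Noboru, Satoshi, Takeshi.
Noboru is living and takes 1/12.
Satoshi is living and takes 1/12.
Takeshi is living and takes 1/12.
Akira is living and takes 1/4.
Haruki predeceased; the 1/4 allotted to Haruki's branch passes to Haruki's issue by representation.
The 1/4 is divided into 4 equal shares of 1/16 among Sachiko, Kaede, Daichi, Kenji.
Sachiko is living and takes 1/16.
Kaede is living and takes 1/16.
Daichi is living and takes 1/16.
Kenji is living and takes 1/16.
Chiyo is living and takes 1/4.

Akira 1/4; Chiyo 1/4; Daichi 1/16; Kaede 1/16; Kenji 1/16; Noboru 1/12; Sachiko 1/16; Satoshi 1/12; Takeshi 1/12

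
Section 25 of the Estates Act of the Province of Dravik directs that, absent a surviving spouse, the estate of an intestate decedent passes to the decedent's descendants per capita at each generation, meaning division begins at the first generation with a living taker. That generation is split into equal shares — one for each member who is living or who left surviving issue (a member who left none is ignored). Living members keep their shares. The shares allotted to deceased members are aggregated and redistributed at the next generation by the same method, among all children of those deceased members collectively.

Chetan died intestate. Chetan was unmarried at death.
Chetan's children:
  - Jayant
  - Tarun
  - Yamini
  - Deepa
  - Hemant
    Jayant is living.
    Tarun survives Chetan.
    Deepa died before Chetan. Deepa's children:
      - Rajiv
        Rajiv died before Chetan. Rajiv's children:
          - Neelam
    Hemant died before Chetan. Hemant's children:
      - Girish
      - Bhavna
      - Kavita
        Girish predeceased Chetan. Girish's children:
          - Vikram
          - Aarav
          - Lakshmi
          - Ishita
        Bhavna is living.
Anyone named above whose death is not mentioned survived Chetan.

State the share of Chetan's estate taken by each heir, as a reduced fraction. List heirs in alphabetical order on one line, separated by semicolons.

There is no surviving spouse, so the entire estate passes to Chetan's descendants per capita at each generation.
At generation 1 (Jayant, Tarun, Yamini, Deepa, Hemant) there are 5 shares of (1)/5 = 1/5 each.
Living: Jayant, Tarun, and Yamini — each takes 1/5.
Deceased: Deepa and Hemant. Their combined 2/5 is pooled and carried to generation 2.
At generation 2 (Rajiv, Girish, Bhavna, Kavita) there are 4 shares of (2/5)/4 = 1/10 each.
Living: Bhavna and Kavita — each takes 1/10.
Deceased: Rajiv and Girish. Their combined 1/5 is pooled and carried to generation 3.
At generation 3 (Neelam, Vikram, Aarav, Lakshmi, Ishita) there are 5 shares of (1/5)/5 = 1/25 each.
Living: Neelam, Vikram, Aarav, Lakshmi, and Ishita — each takes 1/25.

Aarav 1/25; Bhavna 1/10; Ishita 1/25; Jayant 1/5; Kavita 1/10; Lakshmi 1/25; Neelam 1/25; Tarun 1/5; Vikram 1/25; Yamini 1/5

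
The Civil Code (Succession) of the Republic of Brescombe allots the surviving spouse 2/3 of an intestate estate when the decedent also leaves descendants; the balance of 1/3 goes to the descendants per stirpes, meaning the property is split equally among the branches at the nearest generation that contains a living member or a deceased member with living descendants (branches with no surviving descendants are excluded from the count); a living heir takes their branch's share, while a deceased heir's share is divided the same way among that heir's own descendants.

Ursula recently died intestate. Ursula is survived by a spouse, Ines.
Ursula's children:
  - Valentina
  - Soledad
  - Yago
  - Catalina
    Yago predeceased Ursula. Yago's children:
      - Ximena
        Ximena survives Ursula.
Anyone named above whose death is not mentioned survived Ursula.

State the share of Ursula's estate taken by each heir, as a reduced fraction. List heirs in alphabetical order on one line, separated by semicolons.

Ines, as surviving spouse, takes 2/3.
The remaining 1/3 passes to Ursula's descendants per stirpes.
The 1/3 is divided into 4 equal shares of 1/12 among Valentina, Soledad, Yago, Catalina.
Valentina is living and takes 1/12.
Soledad is living and takes 1/12.
Yago predeceased; the 1/12 allotted to Yago's branch passes to Yago's issue by representation.
Ximena is the sole taker at this level and receives the full 1/12.
Catalina is living and takes 1/12.

Catalina 1/12; Ines 2/3; Soledad 1/12; Valentina 1/12; Ximena 1/12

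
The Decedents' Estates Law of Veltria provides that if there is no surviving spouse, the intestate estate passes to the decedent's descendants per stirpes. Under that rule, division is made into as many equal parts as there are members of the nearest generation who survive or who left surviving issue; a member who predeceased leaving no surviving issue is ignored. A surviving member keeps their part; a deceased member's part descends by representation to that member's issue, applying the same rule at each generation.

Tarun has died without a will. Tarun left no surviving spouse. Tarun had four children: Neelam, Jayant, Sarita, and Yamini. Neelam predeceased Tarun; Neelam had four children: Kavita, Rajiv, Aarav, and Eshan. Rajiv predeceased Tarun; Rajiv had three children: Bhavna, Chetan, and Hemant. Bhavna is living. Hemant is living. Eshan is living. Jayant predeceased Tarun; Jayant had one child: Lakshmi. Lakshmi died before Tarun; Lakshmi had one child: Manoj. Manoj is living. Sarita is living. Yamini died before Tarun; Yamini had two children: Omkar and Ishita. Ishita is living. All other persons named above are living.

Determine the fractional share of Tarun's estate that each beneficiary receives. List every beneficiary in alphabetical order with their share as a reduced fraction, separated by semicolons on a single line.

There is no surviving spouse, so the entire estate passes to Tarun's descendants per stirpes.
The estate is divided into 4 equal shares of 1/4 among Neelam, Jayant, Sarita, Yamini.
Neelam predeceased; the 1/4 allotted to Neelam's branch passes to Neelam's issue by representation.
The 1/4 is divided into 4 equal shares of 1/16 among Kavita, Rajiv, Aarav, Eshan.
Kavita is living and takes 1/16.
Rajiv predeceased; the 1/16 allotted to Rajiv's branch passes to Rajiv's issue by representation.
The 1/16 is divided into 3 equal shares of 1/48 among Bhavna, Chetan, Hemant.
Bhavna is living and takes 1/48.
Chetan is living and takes 1/48.
Hemant is living and takes 1/48.
Aarav is living and takes 1/16.
Eshan is living and takes 1/16.
Jayant predeceased; the 1/4 allotted to Jayant's branch passes to Jayant's issue by representation.
Lakshmi's line is the sole branch at this level, so the full 1/4 passes to Lakshmi's issue by representation.
Manoj is the sole taker at this level and receives the full 1/4.
Sarita is living and takes 1/4.
Yamini predeceased; the 1/4 allotted to Yamini's branch passes to Yamini's issue by representation.
The 1/4 is divided into 2 equal shares of 1/8 among Omkar, Ishita.
Omkar is living and takes 1/8.
Ishita is living and takes 1/8.

Aarav 1/16; Bhavna 1/48; Chetan 1/48; Eshan 1/16; Hemant 1/48; Ishita 1/8; Kavita 1/16; Manoj 1/4; Omkar 1/8; Sarita 1/4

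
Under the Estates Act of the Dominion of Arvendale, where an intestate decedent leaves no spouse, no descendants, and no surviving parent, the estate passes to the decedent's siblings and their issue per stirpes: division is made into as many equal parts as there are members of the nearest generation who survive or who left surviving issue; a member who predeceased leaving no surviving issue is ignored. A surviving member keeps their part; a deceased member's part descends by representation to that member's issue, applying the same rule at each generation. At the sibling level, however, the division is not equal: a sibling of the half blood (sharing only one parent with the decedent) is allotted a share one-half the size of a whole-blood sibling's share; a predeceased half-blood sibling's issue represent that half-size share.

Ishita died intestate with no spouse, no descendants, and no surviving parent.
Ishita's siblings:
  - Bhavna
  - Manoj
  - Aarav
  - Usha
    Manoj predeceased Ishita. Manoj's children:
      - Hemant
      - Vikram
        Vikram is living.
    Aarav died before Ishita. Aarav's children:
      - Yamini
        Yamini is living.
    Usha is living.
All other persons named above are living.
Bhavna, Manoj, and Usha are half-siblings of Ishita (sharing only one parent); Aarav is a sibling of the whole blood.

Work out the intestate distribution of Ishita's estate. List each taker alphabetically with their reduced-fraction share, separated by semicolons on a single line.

No spouse, descendants, or parent survives, so the estate passes to Ishita's siblings per stirpes.
Half-blood siblings count for one-half the weight of whole-blood siblings at the initial division.
Dividing 1 in proportion to weights (total weight 5/2): Bhavna (weight 1/2) → 1/5; Manoj (weight 1/2) → 1/5; Aarav (weight 1) → 2/5; Usha (weight 1/2) → 1/5.
Bhavna is living and takes 1/5.
Manoj predeceased; the 1/5 allotted to Manoj's branch passes to Manoj's issue by representation.
The 1/5 is divided into 2 equal shares of 1/10 among Hemant, Vikram.
Hemant is living and takes 1/10.
Vikram is living and takes 1/10.
Aarav predeceased; the 2/5 allotted to Aarav's branch passes to Aarav's issue by representation.
Yamini is the sole taker at this level and receives the full 2/5.
Usha is living and takes 1/5.

Bhavna 1/5; Hemant 1/10; Usha 1/5; Vikram 1/10; Yamini 2/5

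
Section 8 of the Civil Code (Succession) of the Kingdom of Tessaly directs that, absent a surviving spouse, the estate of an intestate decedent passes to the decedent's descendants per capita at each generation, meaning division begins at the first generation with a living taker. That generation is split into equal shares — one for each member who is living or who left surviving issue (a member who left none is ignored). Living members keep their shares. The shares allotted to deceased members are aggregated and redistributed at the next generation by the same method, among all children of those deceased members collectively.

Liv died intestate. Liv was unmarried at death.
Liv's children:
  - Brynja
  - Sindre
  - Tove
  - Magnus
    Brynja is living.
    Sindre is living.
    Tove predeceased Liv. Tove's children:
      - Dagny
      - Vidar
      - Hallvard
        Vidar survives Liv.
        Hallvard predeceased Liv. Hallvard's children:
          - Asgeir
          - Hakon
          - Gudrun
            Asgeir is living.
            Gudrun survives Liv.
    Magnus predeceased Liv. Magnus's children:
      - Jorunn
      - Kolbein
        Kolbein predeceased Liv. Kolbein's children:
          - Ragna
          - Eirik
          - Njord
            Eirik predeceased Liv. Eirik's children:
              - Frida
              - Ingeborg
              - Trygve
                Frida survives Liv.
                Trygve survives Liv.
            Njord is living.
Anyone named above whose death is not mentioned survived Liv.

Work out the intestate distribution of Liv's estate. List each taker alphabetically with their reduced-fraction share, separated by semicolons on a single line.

Asgeir 1/30; Brynja 1/4; Dagny 1/10; Frida 1/90; Gudrun 1/30; Hakon 1/30; Ingeborg 1/90; Jorunn 1/10; Njord 1/30; Ragna 1/30; Sindre 1/4; Trygve 1/90; Vidar 1/10

There is no surviving spouse, so the entire estate passes to Liv's descendants per capita at each generation.
At generation 1 (Brynja, Sindre, Tove, Magnus) there are 4 shares of (1)/4 = 1/4 each.
Living: Brynja and Sindre — each takes 1/4.
Deceased: Tove and Magnus. Their combined 1/2 is pooled and carried to generation 2.
At generation 2 (Dagny, Vidar, Hallvard, Jorunn, Kolbein) there are 5 shares of (1/2)/5 = 1/10 each.
Living: Dagny, Vidar, and Jorunn — each takes 1/10.
Deceased: Hallvard and Kolbein. Their combined 1/5 is pooled and carried to generation 3.
At generation 3 (Asgeir, Hakon, Gudrun, Ragna, Eirik, Njord) there are 6 shares of (1/5)/6 = 1/30 each.
Living: Asgeir, Hakon, Gudrun, Ragna, and Njord — each takes 1/30.
Deceased: Eirik. That 1/30 share is carried to generation 4.
At generation 4 (Frida, Ingeborg, Trygve) there are 3 shares of (1/30)/3 = 1/90 each.
Living: Frida, Ingeborg, and Trygve — each takes 1/90.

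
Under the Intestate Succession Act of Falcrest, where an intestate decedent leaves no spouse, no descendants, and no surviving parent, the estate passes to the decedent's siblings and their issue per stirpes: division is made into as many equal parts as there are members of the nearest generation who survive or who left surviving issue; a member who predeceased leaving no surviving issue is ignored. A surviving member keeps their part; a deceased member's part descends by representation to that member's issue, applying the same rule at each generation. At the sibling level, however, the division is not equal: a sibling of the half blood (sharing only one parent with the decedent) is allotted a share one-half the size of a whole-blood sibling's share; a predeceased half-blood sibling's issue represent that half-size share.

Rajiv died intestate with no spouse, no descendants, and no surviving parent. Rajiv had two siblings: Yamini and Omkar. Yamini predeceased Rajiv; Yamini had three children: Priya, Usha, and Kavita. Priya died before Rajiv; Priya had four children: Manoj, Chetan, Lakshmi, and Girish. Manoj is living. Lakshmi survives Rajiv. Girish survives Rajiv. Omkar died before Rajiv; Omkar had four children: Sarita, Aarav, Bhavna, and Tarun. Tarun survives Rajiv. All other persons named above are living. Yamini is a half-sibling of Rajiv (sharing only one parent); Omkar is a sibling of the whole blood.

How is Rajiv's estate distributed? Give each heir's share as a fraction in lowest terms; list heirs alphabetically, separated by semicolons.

Aarav 1/6; Bhavna 1/6; Chetan 1/36; Girish 1/36; Kavita 1/9; Lakshmi 1/36; Manoj 1/36; Sarita 1/6; Tarun 1/6; Usha 1/9

No spouse, descendants, or parent survives, so the estate passes to Rajiv's siblings per stirpes.
Half-blood siblings count for one-half the weight of whole-blood siblings at the initial division.
Dividing 1 in proportion to weights (total weight 3/2): Yamini (weight 1/2) → 1/3; Omkar (weight 1) → 2/3.
Yamini predeceased; the 1/3 allotted to Yamini's branch passes to Yamini's issue by representation.
The 1/3 is divided into 3 equal shares of 1/9 among Priya, Usha, Kavita.
Priya predeceased; the 1/9 allotted to Priya's branch passes to Priya's issue by representation.
The 1/9 is divided into 4 equal shares of 1/36 among Manoj, Chetan, Lakshmi, Girish.
Manoj is living and takes 1/36.
Chetan is living and takes 1/36.
Lakshmi is living and takes 1/36.
Girish is living and takes 1/36.
Usha is living and takes 1/9.
Kavita is living and takes 1/9.
Omkar predeceased; the 2/3 allotted to Omkar's branch passes to Omkar's issue by representation.
The 2/3 is divided into 4 equal shares of 1/6 among Sarita, Aarav, Bhavna, Tarun.
Sarita is living and takes 1/6.
Aarav is living and takes 1/6.
Bhavna is living and takes 1/6.
Tarun is living and takes 1/6.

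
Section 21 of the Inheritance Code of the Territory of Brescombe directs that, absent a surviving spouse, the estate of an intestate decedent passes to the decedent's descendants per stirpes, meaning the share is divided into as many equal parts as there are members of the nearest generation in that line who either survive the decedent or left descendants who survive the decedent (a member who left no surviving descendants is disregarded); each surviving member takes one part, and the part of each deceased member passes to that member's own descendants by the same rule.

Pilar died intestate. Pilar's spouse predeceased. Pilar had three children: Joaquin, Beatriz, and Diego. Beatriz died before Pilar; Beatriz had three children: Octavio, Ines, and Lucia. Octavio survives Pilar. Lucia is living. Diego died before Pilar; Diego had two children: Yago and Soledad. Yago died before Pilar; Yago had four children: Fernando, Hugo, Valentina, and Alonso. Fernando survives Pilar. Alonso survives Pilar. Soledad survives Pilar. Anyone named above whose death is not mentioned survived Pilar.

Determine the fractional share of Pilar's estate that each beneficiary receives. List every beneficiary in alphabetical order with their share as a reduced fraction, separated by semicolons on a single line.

Alonso 1/24; Fernando 1/24; Hugo 1/24; Ines 1/9; Joaquin 1/3; Lucia 1/9; Octavio 1/9; Soledad 1/6; Valentina 1/24

There is no surviving spouse, so the entire estate passes to Pilar's descendants per stirpes.
The estate is divided into 3 equal shares of 1/3 among Joaquin, Beatriz, Diego.
Joaquin is living and takes 1/3.
Beatriz predeceased; the 1/3 allotted to Beatriz's branch passes to Beatriz's issue by representation.
The 1/3 is divided into 3 equal shares of 1/9 among Octavio, Ines, Lucia.
Octavio is living and takes 1/9.
Ines is living and takes 1/9.
Lucia is living and takes 1/9.
Diego predeceased; the 1/3 allotted to Diego's branch passes to Diego's issue by representation.
The 1/3 is divided into 2 equal shares of 1/6 among Yago, Soledad.
Yago predeceased; the 1/6 allotted to Yago's branch passes to Yago's issue by representation.
The 1/6 is divided into 4 equal shares of 1/24 among Fernando, Hugo, Valentina, Alonso.
Fernando is living and takes 1/24.
Hugo is living and takes 1/24.
Valentina is living and takes 1/24.
Alonso is living and takes 1/24.
Soledad is living and takes 1/6.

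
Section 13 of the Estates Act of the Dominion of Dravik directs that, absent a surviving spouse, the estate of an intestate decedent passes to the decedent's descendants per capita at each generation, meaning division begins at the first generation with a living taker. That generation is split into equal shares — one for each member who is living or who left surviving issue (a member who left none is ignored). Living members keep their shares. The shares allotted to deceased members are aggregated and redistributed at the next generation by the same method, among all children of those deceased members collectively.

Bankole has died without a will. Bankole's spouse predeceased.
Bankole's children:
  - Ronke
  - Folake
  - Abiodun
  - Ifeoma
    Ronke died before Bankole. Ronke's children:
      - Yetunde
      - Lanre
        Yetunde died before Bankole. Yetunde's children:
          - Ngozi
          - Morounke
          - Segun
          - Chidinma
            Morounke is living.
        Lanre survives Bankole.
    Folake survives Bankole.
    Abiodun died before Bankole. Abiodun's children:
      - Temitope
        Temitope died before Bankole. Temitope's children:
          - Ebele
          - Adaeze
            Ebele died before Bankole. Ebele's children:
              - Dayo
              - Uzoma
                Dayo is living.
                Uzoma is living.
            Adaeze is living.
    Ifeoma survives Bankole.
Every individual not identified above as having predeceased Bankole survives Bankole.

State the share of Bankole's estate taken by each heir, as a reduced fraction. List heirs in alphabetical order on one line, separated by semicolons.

There is no surviving spouse, so the entire estate passes to Bankole's descendants per capita at each generation.
At generation 1 (Ronke, Folake, Abiodun, Ifeoma) there are 4 shares of (1)/4 = 1/4 each.
Living: Folake and Ifeoma — each takes 1/4.
Deceased: Ronke and Abiodun. Their combined 1/2 is pooled and carried to generation 2.
At generation 2 (Yetunde, Lanre, Temitope) there are 3 shares of (1/2)/3 = 1/6 each.
Living: Lanre — each takes 1/6.
Deceased: Yetunde and Temitope. Their combined 1/3 is pooled and carried to generation 3.
At generation 3 (Ngozi, Morounke, Segun, Chidinma, Ebele, Adaeze) there are 6 shares of (1/3)/6 = 1/18 each.
Living: Ngozi, Morounke, Segun, Chidinma, and Adaeze — each takes 1/18.
Deceased: Ebele. That 1/18 share is carried to generation 4.
At generation 4 (Dayo, Uzoma) there are 2 shares of (1/18)/2 = 1/36 each.
Living: Dayo and Uzoma — each takes 1/36.

Adaeze 1/18; Chidinma 1/18; Dayo 1/36; Folake 1/4; Ifeoma 1/4; Lanre 1/6; Morounke 1/18; Ngozi 1/18; Segun 1/18; Uzoma 1/36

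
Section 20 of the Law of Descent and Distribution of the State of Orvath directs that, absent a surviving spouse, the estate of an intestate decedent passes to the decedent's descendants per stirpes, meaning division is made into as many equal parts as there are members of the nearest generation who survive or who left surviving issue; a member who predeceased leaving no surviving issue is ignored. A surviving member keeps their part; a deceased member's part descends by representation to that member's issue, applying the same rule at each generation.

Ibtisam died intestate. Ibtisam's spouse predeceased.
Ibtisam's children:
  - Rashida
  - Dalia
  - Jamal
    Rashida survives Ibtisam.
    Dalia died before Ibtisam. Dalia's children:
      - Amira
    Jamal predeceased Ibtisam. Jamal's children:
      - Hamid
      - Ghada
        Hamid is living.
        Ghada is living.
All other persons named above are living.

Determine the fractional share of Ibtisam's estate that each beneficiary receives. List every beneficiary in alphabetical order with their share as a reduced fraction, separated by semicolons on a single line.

There is no surviving spouse, so the entire estate passes to Ibtisam's descendants per stirpes.
The estate is divided into 3 equal shares of 1/3 among Rashida, Dalia, Jamal.
Rashida is living and takes 1/3.
Dalia predeceased; the 1/3 allotted to Dalia's branch passes to Dalia's issue by representation.
Amira is the sole taker at this level and receives the full 1/3.
Jamal predeceased; the 1/3 allotted to Jamal's branch passes to Jamal's issue by representation.
The 1/3 is divided into 2 equal shares of 1/6 among Hamid, Ghada.
Hamid is living and takes 1/6.
Ghada is living and takes 1/6.

Amira 1/3; Ghada 1/6; Hamid 1/6; Rashida 1/3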